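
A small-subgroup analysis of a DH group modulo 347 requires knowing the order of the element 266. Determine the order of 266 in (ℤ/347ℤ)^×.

346

Since 266 ∈ (Z/347Z)^×, its order divides φ(347) = 347 − 1 = 346 = 2 · 173.
Divisors of 346: 1, 2, 173, 346.
Evaluate successive powers at the divisors of 346:
266^1 ≡ 266 (mod 347)
266^2 ≡ 315 (mod 347)
266^173 ≡ 346 (mod 347)
266^346 ≡ 1 (mod 347) ✓
So ord_347(266) = 346.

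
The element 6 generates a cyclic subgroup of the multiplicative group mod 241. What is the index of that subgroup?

ord(6) | φ(241) = 241 − 1 = 240 = 2^4 · 3 · 5.
Divisors of 240: 1, 2, 3, 4, 5, 6, 8, 10, 12, 15, 16, 20, 24, 30, 40, 48, 60, 80, 120, 240.
Test each divisor d:
6^1 ≡ 6 (mod 241)
6^2 ≡ 36 (mod 241)
6^3 ≡ 216 (mod 241)
6^4 ≡ 91 (mod 241)
6^5 ≡ 64 (mod 241)
6^6 ≡ 143 (mod 241)
6^8 ≡ 87 (mod 241)
6^10 ≡ 240 (mod 241)
6^12 ≡ 205 (mod 241)
6^15 ≡ 177 (mod 241)
6^16 ≡ 98 (mod 241)
6^20 ≡ 1 (mod 241) ✓
So ord_241(6) = 20, hence |⟨6⟩| = 20.
Index = |(Z/241Z)^×| / |⟨6⟩| = 240 / 20 = 12.

12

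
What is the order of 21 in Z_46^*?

22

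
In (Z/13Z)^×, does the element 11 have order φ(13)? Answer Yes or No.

Yes

φ(13) = 13 − 1 = 12 = 2^2 · 3.
Test 11^(12/q) mod 13 for each prime factor q of 12:
11^6 ≡ 12 (mod 13)  [q = 2: ≢ 1 ✓]
11^4 ≡ 3 (mod 13)  [q = 3: ≢ 1 ✓]
All checks pass, so 11 has order 12 and is a primitive root modulo 13.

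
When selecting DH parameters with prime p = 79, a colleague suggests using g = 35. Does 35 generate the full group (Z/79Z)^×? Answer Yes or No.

φ(79) = 79 − 1 = 78 = 2 · 3 · 13.
An element g generates (Z/79Z)^× iff g^(78/q) ≢ 1 (mod 79) for each prime q ∈ {2, 3, 13}.
35^39 ≡ 78 (mod 79)  [q = 2: ≢ 1 ✓]
35^26 ≡ 23 (mod 79)  [q = 3: ≢ 1 ✓]
35^6 ≡ 10 (mod 79)  [q = 13: ≢ 1 ✓]
Every test exponent gives a nontrivial residue, hence 35 generates the full group.

Yes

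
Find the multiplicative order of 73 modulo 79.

39

The order of 73 must divide φ(79) = 79 − 1 = 78 = 2 · 3 · 13.
Divisors of 78: 1, 2, 3, 6, 13, 26, 39, 78.
Compute 73^d (mod 79) for the divisors d until we hit 1:
73^1 ≡ 73
73^2 ≡ 36
73^3 ≡ 21
73^6 ≡ 46
73^13 ≡ 23
73^26 ≡ 55
73^39 ≡ 1
The smallest such exponent is 39, so the order of 73 is 39.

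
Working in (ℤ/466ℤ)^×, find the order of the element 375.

29

The order of 375 must divide φ(466) = φ(2)·φ(233) = 1·232 = 232 = 2^3 · 29.
Divisors of 232: 1, 2, 4, 8, 29, 58, 116, 232.
Compute 375^d (mod 466) for the divisors d until we hit 1:
375^1 ≡ 375 (mod 466)
375^2 ≡ 359 (mod 466)
375^4 ≡ 265 (mod 466)
375^8 ≡ 325 (mod 466)
375^29 ≡ 1 (mod 466) ✓
The smallest such exponent is 29, so the order of 375 is 29.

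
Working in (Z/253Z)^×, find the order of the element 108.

55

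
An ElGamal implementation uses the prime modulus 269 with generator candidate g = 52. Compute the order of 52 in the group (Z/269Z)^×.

The order of 52 must divide φ(269) = 269 − 1 = 268 = 2^2 · 67.
Divisors of 268: 1, 2, 4, 67, 134, 268.
Compute 52^d (mod 269) for the divisors d until we hit 1:
52^1 ≡ 52 (mod 269)
52^2 ≡ 14 (mod 269)
52^4 ≡ 196 (mod 269)
52^67 ≡ 1 (mod 269) ✓
The smallest such exponent is 67, so the order of 52 is 67.

67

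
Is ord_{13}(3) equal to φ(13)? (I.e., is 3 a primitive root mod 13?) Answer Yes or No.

φ(13) = 13 − 1 = 12 = 2^2 · 3.
3 is a primitive root mod 13 iff 3^(φ(13)/q) ≢ 1 for every prime q | φ(13), i.e. q ∈ {2, 3}.
3^6 ≡ 1 (mod 13)  [q = 2: ≡ 1 ✗]
3^4 ≡ 3 (mod 13)  [q = 3: ≢ 1 ✓]
The check at q = 2 fails, so 3 generates a proper subgroup.

No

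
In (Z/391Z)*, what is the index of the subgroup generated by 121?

4

Since 121 ∈ (Z/391Z)^×, its order divides φ(391) = φ(17·23) = (17−1)·(23−1) = 16·22 = 352 = 2^5 · 11.
Divisors of 352: 1, 2, 4, 8, 11, 16, 22, 32, 44, 88, 176, 352.
Test each divisor d:
121^1 ≡ 121 (mod 391)
121^2 ≡ 174 (mod 391)
121^4 ≡ 169 (mod 391)
121^8 ≡ 18 (mod 391)
121^11 ≡ 93 (mod 391)
121^16 ≡ 324 (mod 391)
121^22 ≡ 47 (mod 391)
121^32 ≡ 188 (mod 391)
121^44 ≡ 254 (mod 391)
121^88 ≡ 1 (mod 391) ✓
The order of 121 is 88, so the subgroup it generates has 88 elements.
The index is φ(391) / ord(121) = 352 / 88 = 4.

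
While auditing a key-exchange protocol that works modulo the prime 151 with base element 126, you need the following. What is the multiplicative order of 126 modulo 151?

150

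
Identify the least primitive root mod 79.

3

φ(79) = 79 − 1 = 78 = 2 · 3 · 13.
Test candidates g = 2, 3, … against the prime factors q ∈ {2, 3, 13} of φ(79): g is a generator iff g^(78/q) ≢ 1 for every such q.
g = 2: 2^39 ≡ 1 — hits 1, so not a primitive root.
g = 3: 3^39 ≡ 78; 3^26 ≡ 23; 3^6 ≡ 18 — none is 1, so 3 is a primitive root.
The smallest primitive root modulo 79 is 3.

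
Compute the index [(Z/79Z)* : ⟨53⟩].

1

Since 53 ∈ (Z/79Z)^×, its order divides φ(79) = 79 − 1 = 78 = 2 · 3 · 13.
Divisors of 78: 1, 2, 3, 6, 13, 26, 39, 78.
Test each divisor d:
53^1 ≡ 53 (mod 79)
53^2 ≡ 44 (mod 79)
53^3 ≡ 41 (mod 79)
53^6 ≡ 22 (mod 79)
53^13 ≡ 56 (mod 79)
53^26 ≡ 55 (mod 79)
53^39 ≡ 78 (mod 79)
53^78 ≡ 1 (mod 79) ✓
So ord_79(53) = 78, hence |⟨53⟩| = 78.
[(Z/79Z)^× : ⟨53⟩] = 78/78 = 1.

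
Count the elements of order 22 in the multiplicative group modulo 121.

φ(121) = φ(11^2) = 11·(11−1) = 110 = 2 · 5 · 11.
(Z/121Z)^× is cyclic (|G| = 110); a cyclic group of order m has exactly φ(d) elements of each order d | m, and none otherwise.
22 = 2 · 11 divides 110, and φ(22) = 10.

10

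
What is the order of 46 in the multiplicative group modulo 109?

6

The order of 46 must divide φ(109) = 109 − 1 = 108 = 2^2 · 3^3.
Divisors of 108: 1, 2, 3, 4, 6, 9, 12, 18, 27, 36, 54, 108.
Compute 46^d (mod 109) for the divisors d until we hit 1:
46^1 ≡ 46
46^2 ≡ 45
46^3 ≡ 108
46^4 ≡ 63
46^6 ≡ 1
Therefore the multiplicative order of 46 modulo 109 is 6.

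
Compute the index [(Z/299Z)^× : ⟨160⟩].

44

By Lagrange's theorem, ord_299(160) divides φ(299) = φ(13·23) = (13−1)·(23−1) = 12·22 = 264 = 2^3 · 3 · 11.
Divisors of 264: 1, 2, 3, 4, 6, 8, 11, 12, 22, 24, 33, 44, 66, 88, 132, 264.
Evaluate successive powers at the divisors of 264:
160^1 ≡ 160
160^2 ≡ 185
160^3 ≡ 298
160^4 ≡ 139
160^6 ≡ 1
The order of 160 is 6, so the subgroup it generates has 6 elements.
[(Z/299Z)^× : ⟨160⟩] = 264/6 = 44.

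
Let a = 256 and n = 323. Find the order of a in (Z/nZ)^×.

9

Since 256 ∈ (Z/323Z)^×, its order divides φ(323) = φ(17·19) = (17−1)·(19−1) = 16·18 = 288 = 2^5 · 3^2.
Divisors of 288: 1, 2, 3, 4, 6, 8, 9, 12, 16, 18, 24, 32, 36, 48, 72, 96, 144, 288.
Evaluate successive powers at the divisors of 288:
256^1 ≡ 256 (mod 323)
256^2 ≡ 290 (mod 323)
256^3 ≡ 273 (mod 323)
256^4 ≡ 120 (mod 323)
256^6 ≡ 239 (mod 323)
256^8 ≡ 188 (mod 323)
256^9 ≡ 1 (mod 323) ✓
Hence ord(256) = 9.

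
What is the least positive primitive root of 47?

5

φ(47) = 47 − 1 = 46 = 2 · 23.
Test candidates g = 2, 3, … against the prime factors q ∈ {2, 23} of φ(47): g is a generator iff g^(46/q) ≢ 1 for every such q.
g = 2: 2^23 ≡ 1 — hits 1, so not a primitive root.
g = 3: 3^23 ≡ 1 — hits 1, so not a primitive root.
g = 4: 4^23 ≡ 1 — hits 1, so not a primitive root.
g = 5: 5^23 ≡ 46; 5^2 ≡ 25 — none is 1, so 5 is a primitive root.
The smallest primitive root modulo 47 is 5.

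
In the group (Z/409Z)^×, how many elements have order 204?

64

φ(409) = 409 − 1 = 408 = 2^3 · 3 · 17.
In a cyclic group of order 408, there are φ(d) elements of order d for each divisor d of 408, and zero for non-divisors.
204 = 2^2 · 3 · 17 divides 408, and φ(204) = 64.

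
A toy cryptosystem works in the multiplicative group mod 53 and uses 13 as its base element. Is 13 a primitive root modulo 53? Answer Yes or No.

No

φ(53) = 53 − 1 = 52 = 2^2 · 13.
13 is a primitive root mod 53 iff 13^(φ(53)/q) ≢ 1 for every prime q | φ(53), i.e. q ∈ {2, 13}.
13^26 ≡ 1 (mod 53)  [q = 2: ≡ 1 ✗]
13^4 ≡ 47 (mod 53)  [q = 13: ≢ 1 ✓]
Since 13^26 ≡ 1, the order of 13 divides 26 < 52, so 13 is not a primitive root.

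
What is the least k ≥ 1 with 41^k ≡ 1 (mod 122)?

ord(41) | φ(122) = φ(2)·φ(61) = 1·60 = 60 = 2^2 · 3 · 5.
Divisors of 60: 1, 2, 3, 4, 5, 6, 10, 12, 15, 20, 30, 60.
Check 41^d mod 122 for each divisor in increasing order:
41^1 ≡ 41
41^2 ≡ 95
41^3 ≡ 113
41^4 ≡ 119
41^5 ≡ 121
41^6 ≡ 81
41^10 ≡ 1
So ord_122(41) = 10.

10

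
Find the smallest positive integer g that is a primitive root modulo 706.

3

φ(706) = φ(2)·φ(353) = 1·352 = 352 = 2^5 · 11.
g is a primitive root iff g^(352/q) ≢ 1 (mod 706) for each prime q ∈ {2, 11}.
g = 2: gcd(2, 706) = 2 > 1, not a unit — skip.
g = 3: 3^176 ≡ 705; 3^32 ≡ 493 — none is 1, so 3 is a primitive root.
The smallest primitive root modulo 706 is 3.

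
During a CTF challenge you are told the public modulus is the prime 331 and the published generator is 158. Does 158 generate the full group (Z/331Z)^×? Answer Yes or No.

φ(331) = 331 − 1 = 330 = 2 · 3 · 5 · 11.
An element g generates (Z/331Z)^× iff g^(330/q) ≢ 1 (mod 331) for each prime q ∈ {2, 3, 5, 11}.
158^165 ≡ 330 (mod 331)  [q = 2: ≢ 1 ✓]
158^110 ≡ 31 (mod 331)  [q = 3: ≢ 1 ✓]
158^66 ≡ 64 (mod 331)  [q = 5: ≢ 1 ✓]
158^30 ≡ 274 (mod 331)  [q = 11: ≢ 1 ✓]
None equal 1, so ord_331(158) = 330: 158 is a primitive root.

Yes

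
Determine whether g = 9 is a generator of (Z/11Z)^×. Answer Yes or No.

φ(11) = 11 − 1 = 10 = 2 · 5.
9 is a primitive root mod 11 iff 9^(φ(11)/q) ≢ 1 for every prime q | φ(11), i.e. q ∈ {2, 5}.
9^5 ≡ 1 (mod 11)  [q = 2: ≡ 1 ✗]
9^2 ≡ 4 (mod 11)  [q = 5: ≢ 1 ✓]
9^5 ≡ 1 shows ord(9) | 5, strictly less than φ(11); not a primitive root.

No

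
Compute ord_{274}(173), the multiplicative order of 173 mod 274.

68

The order of 173 must divide φ(274) = φ(2)·φ(137) = 1·136 = 136 = 2^3 · 17.
Divisors of 136: 1, 2, 4, 8, 17, 34, 68, 136.
Compute 173^d (mod 274) for the divisors d until we hit 1:
173^1 ≡ 173 (mod 274)
173^2 ≡ 63 (mod 274)
173^4 ≡ 133 (mod 274)
173^8 ≡ 153 (mod 274)
173^17 ≡ 37 (mod 274)
173^34 ≡ 273 (mod 274)
173^68 ≡ 1 (mod 274) ✓
So ord_274(173) = 68.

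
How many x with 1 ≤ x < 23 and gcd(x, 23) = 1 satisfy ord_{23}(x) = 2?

1

φ(23) = 23 − 1 = 22 = 2 · 11.
(Z/23Z)^× is cyclic (|G| = 22); a cyclic group of order m has exactly φ(d) elements of each order d | m, and none otherwise.
2 | 22, and φ(2) = 2 − 1 = 1.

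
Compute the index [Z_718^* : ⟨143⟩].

ord(143) | φ(718) = φ(2)·φ(359) = 1·358 = 358 = 2 · 179.
Divisors of 358: 1, 2, 179, 358.
Compute 143^d (mod 718) for the divisors d until we hit 1:
143^1 ≡ 143
143^2 ≡ 345
143^179 ≡ 717
143^358 ≡ 1
The order of 143 is 358, so the subgroup it generates has 358 elements.
Index = |(Z/718Z)^×| / |⟨143⟩| = 358 / 358 = 1.

1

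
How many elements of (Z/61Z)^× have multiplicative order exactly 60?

φ(61) = 61 − 1 = 60 = 2^2 · 3 · 5.
Since (Z/61Z)^× is cyclic of order 60, the number of elements of order d is φ(d) when d | 60 and 0 otherwise.
60 = 2^2 · 3 · 5 divides 60, and φ(60) = 16.

16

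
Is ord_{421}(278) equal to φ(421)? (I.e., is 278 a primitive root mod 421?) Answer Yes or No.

φ(421) = 421 − 1 = 420 = 2^2 · 3 · 5 · 7.
278 is a primitive root mod 421 iff 278^(φ(421)/q) ≢ 1 for every prime q | φ(421), i.e. q ∈ {2, 3, 5, 7}.
278^210 ≡ 420 (mod 421)  [q = 2: ≢ 1 ✓]
278^140 ≡ 400 (mod 421)  [q = 3: ≢ 1 ✓]
278^84 ≡ 252 (mod 421)  [q = 5: ≢ 1 ✓]
278^60 ≡ 247 (mod 421)  [q = 7: ≢ 1 ✓]
All checks pass, so 278 has order 420 and is a primitive root modulo 421.

Yes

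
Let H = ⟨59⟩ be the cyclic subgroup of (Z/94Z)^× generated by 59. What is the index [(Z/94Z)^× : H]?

The order of 59 must divide φ(94) = φ(2)·φ(47) = 1·46 = 46 = 2 · 23.
Divisors of 46: 1, 2, 23, 46.
Compute 59^d (mod 94) for the divisors d until we hit 1:
59^1 ≡ 59 (mod 94)
59^2 ≡ 3 (mod 94)
59^23 ≡ 1 (mod 94) ✓
Thus |⟨59⟩| = ord(59) = 23.
[(Z/94Z)^× : ⟨59⟩] = 46/23 = 2.

2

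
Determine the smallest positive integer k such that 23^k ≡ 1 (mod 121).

11

By Lagrange's theorem, ord_121(23) divides φ(121) = φ(11^2) = 11·(11−1) = 110 = 2 · 5 · 11.
Divisors of 110: 1, 2, 5, 10, 11, 22, 55, 110.
Compute 23^d (mod 121) for the divisors d until we hit 1:
23^1 ≡ 23 (mod 121)
23^2 ≡ 45 (mod 121)
23^5 ≡ 111 (mod 121)
23^10 ≡ 100 (mod 121)
23^11 ≡ 1 (mod 121) ✓
Hence ord(23) = 11.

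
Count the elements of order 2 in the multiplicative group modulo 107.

φ(107) = 107 − 1 = 106 = 2 · 53.
Since (Z/107Z)^× is cyclic of order 106, the number of elements of order d is φ(d) when d | 106 and 0 otherwise.
2 | 106, and φ(2) = 2 − 1 = 1.

1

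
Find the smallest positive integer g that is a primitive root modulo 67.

2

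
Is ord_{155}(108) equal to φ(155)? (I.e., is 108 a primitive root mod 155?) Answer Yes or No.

No

155 = 5 · 31 is a product of two distinct odd primes, so (Z/155Z)^× ≅ (Z/5Z)^× × (Z/31Z)^× is not cyclic.
No primitive root modulo 155 exists; in particular 108 is not one.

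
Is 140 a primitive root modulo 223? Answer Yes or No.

φ(223) = 223 − 1 = 222 = 2 · 3 · 37.
Test 140^(222/q) mod 223 for each prime factor q of 222:
140^111 ≡ 222 (mod 223)  [q = 2: ≢ 1 ✓]
140^74 ≡ 39 (mod 223)  [q = 3: ≢ 1 ✓]
140^6 ≡ 2 (mod 223)  [q = 37: ≢ 1 ✓]
Every test exponent gives a nontrivial residue, hence 140 generates the full group.

Yes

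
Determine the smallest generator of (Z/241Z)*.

7

φ(241) = 241 − 1 = 240 = 2^4 · 3 · 5.
g is a primitive root iff g^(240/q) ≢ 1 (mod 241) for each prime q ∈ {2, 3, 5}.
g = 2: 2^120 ≡ 1 — hits 1, so not a primitive root.
g = 3: 3^120 ≡ 1 — hits 1, so not a primitive root.
g = 4: 4^120 ≡ 1 — hits 1, so not a primitive root.
g = 5: 5^120 ≡ 1 — hits 1, so not a primitive root.
g = 6: 6^120 ≡ 1 — hits 1, so not a primitive root.
g = 7: 7^120 ≡ 240; 7^80 ≡ 15; 7^48 ≡ 91 — none is 1, so 7 is a primitive root.
So 7 is the smallest generator of (Z/241Z)^×.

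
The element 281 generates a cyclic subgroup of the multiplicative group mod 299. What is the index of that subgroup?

6

By Lagrange's theorem, ord_299(281) divides φ(299) = φ(13·23) = (13−1)·(23−1) = 12·22 = 264 = 2^3 · 3 · 11.
Divisors of 264: 1, 2, 3, 4, 6, 8, 11, 12, 22, 24, 33, 44, 66, 88, 132, 264.
Test each divisor d:
281^1 ≡ 281 (mod 299)
281^2 ≡ 25 (mod 299)
281^3 ≡ 148 (mod 299)
281^4 ≡ 27 (mod 299)
281^6 ≡ 77 (mod 299)
281^8 ≡ 131 (mod 299)
281^11 ≡ 252 (mod 299)
281^12 ≡ 248 (mod 299)
281^22 ≡ 116 (mod 299)
281^24 ≡ 209 (mod 299)
281^33 ≡ 229 (mod 299)
281^44 ≡ 1 (mod 299) ✓
So ord_299(281) = 44, hence |⟨281⟩| = 44.
Index = |(Z/299Z)^×| / |⟨281⟩| = 264 / 44 = 6.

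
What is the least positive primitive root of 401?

φ(401) = 401 − 1 = 400 = 2^4 · 5^2.
g is a primitive root iff g^(400/q) ≢ 1 (mod 401) for each prime q ∈ {2, 5}.
g = 2: 2^200 ≡ 1 — hits 1, so not a primitive root.
g = 3: 3^200 ≡ 400; 3^80 ≡ 72 — none is 1, so 3 is a primitive root.
So 3 is the smallest generator of (Z/401Z)^×.

3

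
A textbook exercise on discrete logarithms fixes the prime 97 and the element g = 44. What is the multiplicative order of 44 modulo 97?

48

ord(44) | φ(97) = 97 − 1 = 96 = 2^5 · 3.
Divisors of 96: 1, 2, 3, 4, 6, 8, 12, 16, 24, 32, 48, 96.
Test each divisor d:
44^1 ≡ 44 (mod 97)
44^2 ≡ 93 (mod 97)
44^3 ≡ 18 (mod 97)
44^4 ≡ 16 (mod 97)
44^6 ≡ 33 (mod 97)
44^8 ≡ 62 (mod 97)
44^12 ≡ 22 (mod 97)
44^16 ≡ 61 (mod 97)
44^24 ≡ 96 (mod 97)
44^32 ≡ 35 (mod 97)
44^48 ≡ 1 (mod 97) ✓
So ord_97(44) = 48.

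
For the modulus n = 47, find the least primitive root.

5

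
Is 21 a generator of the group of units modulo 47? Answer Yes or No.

No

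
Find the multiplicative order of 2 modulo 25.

The order of 2 must divide φ(25) = φ(5^2) = 5·(5−1) = 20 = 2^2 · 5.
Divisors of 20: 1, 2, 4, 5, 10, 20.
Test each divisor d:
2^1 ≡ 2 (mod 25)
2^2 ≡ 4 (mod 25)
2^4 ≡ 16 (mod 25)
2^5 ≡ 7 (mod 25)
2^10 ≡ 24 (mod 25)
2^20 ≡ 1 (mod 25) ✓
Therefore the multiplicative order of 2 modulo 25 is 20.

20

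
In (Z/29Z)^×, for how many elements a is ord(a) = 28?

φ(29) = 29 − 1 = 28 = 2^2 · 7.
Since (Z/29Z)^× is cyclic of order 28, the number of elements of order d is φ(d) when d | 28 and 0 otherwise.
28 = 2^2 · 7 divides 28, and φ(28) = 12.

12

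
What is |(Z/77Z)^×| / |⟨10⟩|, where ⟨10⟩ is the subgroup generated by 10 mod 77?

The order of 10 must divide φ(77) = φ(7·11) = (7−1)·(11−1) = 6·10 = 60 = 2^2 · 3 · 5.
Divisors of 60: 1, 2, 3, 4, 5, 6, 10, 12, 15, 20, 30, 60.
Test each divisor d:
10^1 ≡ 10 (mod 77)
10^2 ≡ 23 (mod 77)
10^3 ≡ 76 (mod 77)
10^4 ≡ 67 (mod 77)
10^5 ≡ 54 (mod 77)
10^6 ≡ 1 (mod 77) ✓
Thus |⟨10⟩| = ord(10) = 6.
[(Z/77Z)^× : ⟨10⟩] = 60/6 = 10.

10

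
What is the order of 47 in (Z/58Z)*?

Since 47 ∈ (Z/58Z)^×, its order divides φ(58) = φ(2)·φ(29) = 1·28 = 28 = 2^2 · 7.
Divisors of 28: 1, 2, 4, 7, 14, 28.
Evaluate successive powers at the divisors of 28:
47^1 ≡ 47 (mod 58)
47^2 ≡ 5 (mod 58)
47^4 ≡ 25 (mod 58)
47^7 ≡ 17 (mod 58)
47^14 ≡ 57 (mod 58)
47^28 ≡ 1 (mod 58) ✓
The smallest such exponent is 28, so the order of 47 is 28.

28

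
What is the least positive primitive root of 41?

6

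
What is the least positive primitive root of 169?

2

φ(169) = φ(13^2) = 13·(13−1) = 156 = 2^2 · 3 · 13.
g is a primitive root iff g^(156/q) ≢ 1 (mod 169) for each prime q ∈ {2, 3, 13}.
g = 2: 2^78 ≡ 168; 2^52 ≡ 146; 2^12 ≡ 40 — none is 1, so 2 is a primitive root.
Hence the least primitive root of 169 is 2.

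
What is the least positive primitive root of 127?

φ(127) = 127 − 1 = 126 = 2 · 3^2 · 7.
Test candidates g = 2, 3, … against the prime factors q ∈ {2, 3, 7} of φ(127): g is a generator iff g^(126/q) ≢ 1 for every such q.
g = 2: 2^63 ≡ 1 — hits 1, so not a primitive root.
g = 3: 3^63 ≡ 126; 3^42 ≡ 107; 3^18 ≡ 4 — none is 1, so 3 is a primitive root.
So 3 is the smallest generator of (Z/127Z)^×.

3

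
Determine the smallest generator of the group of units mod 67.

φ(67) = 67 − 1 = 66 = 2 · 3 · 11.
Test candidates g = 2, 3, … against the prime factors q ∈ {2, 3, 11} of φ(67): g is a generator iff g^(66/q) ≢ 1 for every such q.
g = 2: 2^33 ≡ 66; 2^22 ≡ 37; 2^6 ≡ 64 — none is 1, so 2 is a primitive root.
So 2 is the smallest generator of (Z/67Z)^×.

2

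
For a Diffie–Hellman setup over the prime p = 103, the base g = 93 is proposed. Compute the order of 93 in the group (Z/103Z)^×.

ord(93) | φ(103) = 103 − 1 = 102 = 2 · 3 · 17.
Divisors of 102: 1, 2, 3, 6, 17, 34, 51, 102.
Test each divisor d:
93^1 ≡ 93 (mod 103)
93^2 ≡ 100 (mod 103)
93^3 ≡ 30 (mod 103)
93^6 ≡ 76 (mod 103)
93^17 ≡ 1 (mod 103) ✓
The smallest such exponent is 17, so the order of 93 is 17.

17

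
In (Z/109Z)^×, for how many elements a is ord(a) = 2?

1

φ(109) = 109 − 1 = 108 = 2^2 · 3^3.
(Z/109Z)^× is cyclic (|G| = 108); a cyclic group of order m has exactly φ(d) elements of each order d | m, and none otherwise.
2 | 108, and φ(2) = 2 − 1 = 1.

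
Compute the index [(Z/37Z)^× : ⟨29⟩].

By Lagrange's theorem, ord_37(29) divides φ(37) = 37 − 1 = 36 = 2^2 · 3^2.
Divisors of 36: 1, 2, 3, 4, 6, 9, 12, 18, 36.
Test each divisor d:
29^1 ≡ 29
29^2 ≡ 27
29^3 ≡ 6
29^4 ≡ 26
29^6 ≡ 36
29^9 ≡ 31
29^12 ≡ 1
The order of 29 is 12, so the subgroup it generates has 12 elements.
The index is φ(37) / ord(29) = 36 / 12 = 3.

3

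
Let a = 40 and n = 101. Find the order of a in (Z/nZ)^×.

100

By Lagrange's theorem, ord_101(40) divides φ(101) = 101 − 1 = 100 = 2^2 · 5^2.
Divisors of 100: 1, 2, 4, 5, 10, 20, 25, 50, 100.
Test each divisor d:
40^1 ≡ 40 (mod 101)
40^2 ≡ 85 (mod 101)
40^4 ≡ 54 (mod 101)
40^5 ≡ 39 (mod 101)
40^10 ≡ 6 (mod 101)
40^20 ≡ 36 (mod 101)
40^25 ≡ 91 (mod 101)
40^50 ≡ 100 (mod 101)
40^100 ≡ 1 (mod 101) ✓
So ord_101(40) = 100.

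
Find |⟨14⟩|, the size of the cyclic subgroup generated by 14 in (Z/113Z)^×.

ord(14) | φ(113) = 113 − 1 = 112 = 2^4 · 7.
Divisors of 112: 1, 2, 4, 7, 8, 14, 16, 28, 56, 112.
Compute 14^d (mod 113) for the divisors d until we hit 1:
14^1 ≡ 14 (mod 113)
14^2 ≡ 83 (mod 113)
14^4 ≡ 109 (mod 113)
14^7 ≡ 98 (mod 113)
14^8 ≡ 16 (mod 113)
14^14 ≡ 112 (mod 113)
14^16 ≡ 30 (mod 113)
14^28 ≡ 1 (mod 113) ✓
The smallest such exponent is 28, so the order of 14 is 28.

28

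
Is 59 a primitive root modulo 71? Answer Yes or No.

Yes

φ(71) = 71 − 1 = 70 = 2 · 5 · 7.
It suffices to check that the order of 59 is not a proper divisor of 70: compute 59^(70/q) for q ∈ {2, 5, 7}.
59^35 ≡ 70 (mod 71)  [q = 2: ≢ 1 ✓]
59^14 ≡ 57 (mod 71)  [q = 5: ≢ 1 ✓]
59^10 ≡ 32 (mod 71)  [q = 7: ≢ 1 ✓]
None equal 1, so ord_71(59) = 70: 59 is a primitive root.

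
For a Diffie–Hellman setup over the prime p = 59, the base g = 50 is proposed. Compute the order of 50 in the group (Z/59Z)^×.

58

By Lagrange's theorem, ord_59(50) divides φ(59) = 59 − 1 = 58 = 2 · 29.
Divisors of 58: 1, 2, 29, 58.
Evaluate successive powers at the divisors of 58:
50^1 ≡ 50
50^2 ≡ 22
50^29 ≡ 58
50^58 ≡ 1
Hence ord(50) = 58.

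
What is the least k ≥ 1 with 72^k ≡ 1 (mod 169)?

156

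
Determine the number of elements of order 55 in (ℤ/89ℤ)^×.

0

φ(89) = 89 − 1 = 88 = 2^3 · 11.
In a cyclic group of order 88, there are φ(d) elements of order d for each divisor d of 88, and zero for non-divisors.
Here 88 is not a multiple of 55, so there are no elements of order 55.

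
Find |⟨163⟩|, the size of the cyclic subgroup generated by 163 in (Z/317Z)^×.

The order of 163 must divide φ(317) = 317 − 1 = 316 = 2^2 · 79.
Divisors of 316: 1, 2, 4, 79, 158, 316.
Test each divisor d:
163^1 ≡ 163 (mod 317)
163^2 ≡ 258 (mod 317)
163^4 ≡ 311 (mod 317)
163^79 ≡ 203 (mod 317)
163^158 ≡ 316 (mod 317)
163^316 ≡ 1 (mod 317) ✓
Hence ord(163) = 316.

316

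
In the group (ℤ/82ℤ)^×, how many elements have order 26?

0

φ(82) = φ(2)·φ(41) = 1·40 = 40 = 2^3 · 5.
Since (Z/82Z)^× is cyclic of order 40, the number of elements of order d is φ(d) when d | 40 and 0 otherwise.
Here 40 is not a multiple of 26, so there are no elements of order 26.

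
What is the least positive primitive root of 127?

3

φ(127) = 127 − 1 = 126 = 2 · 3^2 · 7.
g is a primitive root iff g^(126/q) ≢ 1 (mod 127) for each prime q ∈ {2, 3, 7}.
g = 2: 2^63 ≡ 1 — hits 1, so not a primitive root.
g = 3: 3^63 ≡ 126; 3^42 ≡ 107; 3^18 ≡ 4 — none is 1, so 3 is a primitive root.
So 3 is the smallest generator of (Z/127Z)^×.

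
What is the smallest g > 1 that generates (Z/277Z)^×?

φ(277) = 277 − 1 = 276 = 2^2 · 3 · 23.
g is a primitive root iff g^(276/q) ≢ 1 (mod 277) for each prime q ∈ {2, 3, 23}.
g = 2: 2^138 ≡ 276; 2^92 ≡ 1 — hits 1, so not a primitive root.
g = 3: 3^138 ≡ 1 — hits 1, so not a primitive root.
g = 4: 4^138 ≡ 1 — hits 1, so not a primitive root.
g = 5: 5^138 ≡ 276; 5^92 ≡ 116; 5^12 ≡ 27 — none is 1, so 5 is a primitive root.
The smallest primitive root modulo 277 is 5.

5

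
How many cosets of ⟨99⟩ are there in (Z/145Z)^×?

ord(99) | φ(145) = φ(5·29) = (5−1)·(29−1) = 4·28 = 112 = 2^4 · 7.
Divisors of 112: 1, 2, 4, 7, 8, 14, 16, 28, 56, 112.
Check 99^d mod 145 for each divisor in increasing order:
99^1 ≡ 99 (mod 145)
99^2 ≡ 86 (mod 145)
99^4 ≡ 1 (mod 145) ✓
So ord_145(99) = 4, hence |⟨99⟩| = 4.
The index is φ(145) / ord(99) = 112 / 4 = 28.

28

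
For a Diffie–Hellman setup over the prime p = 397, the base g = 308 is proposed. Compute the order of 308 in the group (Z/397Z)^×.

396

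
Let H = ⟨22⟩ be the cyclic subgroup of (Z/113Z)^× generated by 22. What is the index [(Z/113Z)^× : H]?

2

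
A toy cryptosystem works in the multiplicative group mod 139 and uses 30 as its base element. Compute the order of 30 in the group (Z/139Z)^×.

69

The order of 30 must divide φ(139) = 139 − 1 = 138 = 2 · 3 · 23.
Divisors of 138: 1, 2, 3, 6, 23, 46, 69, 138.
Check 30^d mod 139 for each divisor in increasing order:
30^1 ≡ 30
30^2 ≡ 66
30^3 ≡ 34
30^6 ≡ 44
30^23 ≡ 96
30^46 ≡ 42
30^69 ≡ 1
So ord_139(30) = 69.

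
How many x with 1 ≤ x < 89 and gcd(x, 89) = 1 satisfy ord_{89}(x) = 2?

1

φ(89) = 89 − 1 = 88 = 2^3 · 11.
In a cyclic group of order 88, there are φ(d) elements of order d for each divisor d of 88, and zero for non-divisors.
2 | 88, and φ(2) = 2 − 1 = 1.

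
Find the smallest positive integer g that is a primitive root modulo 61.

2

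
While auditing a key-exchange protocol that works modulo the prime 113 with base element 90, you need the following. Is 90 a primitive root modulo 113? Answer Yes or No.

φ(113) = 113 − 1 = 112 = 2^4 · 7.
It suffices to check that the order of 90 is not a proper divisor of 112: compute 90^(112/q) for q ∈ {2, 7}.
90^56 ≡ 112 (mod 113)  [q = 2: ≢ 1 ✓]
90^16 ≡ 30 (mod 113)  [q = 7: ≢ 1 ✓]
Every test exponent gives a nontrivial residue, hence 90 generates the full group.

Yes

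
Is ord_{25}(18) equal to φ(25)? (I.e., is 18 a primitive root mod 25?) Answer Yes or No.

No

φ(25) = φ(5^2) = 5·(5−1) = 20 = 2^2 · 5.
It suffices to check that the order of 18 is not a proper divisor of 20: compute 18^(20/q) for q ∈ {2, 5}.
18^10 ≡ 24 (mod 25)  [q = 2: ≢ 1 ✓]
18^4 ≡ 1 (mod 25)  [q = 5: ≡ 1 ✗]
18^4 ≡ 1 shows ord(18) | 4, strictly less than φ(25); not a primitive root.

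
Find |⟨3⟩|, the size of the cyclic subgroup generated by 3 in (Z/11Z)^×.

5

By Lagrange's theorem, ord_11(3) divides φ(11) = 11 − 1 = 10 = 2 · 5.
Divisors of 10: 1, 2, 5, 10.
Check 3^d mod 11 for each divisor in increasing order:
3^1 ≡ 3 (mod 11)
3^2 ≡ 9 (mod 11)
3^5 ≡ 1 (mod 11) ✓
So ord_11(3) = 5.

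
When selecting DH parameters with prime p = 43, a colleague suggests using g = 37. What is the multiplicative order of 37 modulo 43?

6

The order of 37 must divide φ(43) = 43 − 1 = 42 = 2 · 3 · 7.
Divisors of 42: 1, 2, 3, 6, 7, 14, 21, 42.
Evaluate successive powers at the divisors of 42:
37^1 ≡ 37 (mod 43)
37^2 ≡ 36 (mod 43)
37^3 ≡ 42 (mod 43)
37^6 ≡ 1 (mod 43) ✓
So ord_43(37) = 6.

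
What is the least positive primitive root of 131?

2

φ(131) = 131 − 1 = 130 = 2 · 5 · 13.
Test candidates g = 2, 3, … against the prime factors q ∈ {2, 5, 13} of φ(131): g is a generator iff g^(130/q) ≢ 1 for every such q.
g = 2: 2^65 ≡ 130; 2^26 ≡ 53; 2^10 ≡ 107 — none is 1, so 2 is a primitive root.
So 2 is the smallest generator of (Z/131Z)^×.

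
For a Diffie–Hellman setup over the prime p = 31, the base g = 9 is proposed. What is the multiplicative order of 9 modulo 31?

15

By Lagrange's theorem, ord_31(9) divides φ(31) = 31 − 1 = 30 = 2 · 3 · 5.
Divisors of 30: 1, 2, 3, 5, 6, 10, 15, 30.
Check 9^d mod 31 for each divisor in increasing order:
9^1 ≡ 9 (mod 31)
9^2 ≡ 19 (mod 31)
9^3 ≡ 16 (mod 31)
9^5 ≡ 25 (mod 31)
9^6 ≡ 8 (mod 31)
9^10 ≡ 5 (mod 31)
9^15 ≡ 1 (mod 31) ✓
So ord_31(9) = 15.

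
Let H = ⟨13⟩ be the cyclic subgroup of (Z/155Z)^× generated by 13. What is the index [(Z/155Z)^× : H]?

Since 13 ∈ (Z/155Z)^×, its order divides φ(155) = φ(5·31) = (5−1)·(31−1) = 4·30 = 120 = 2^3 · 3 · 5.
Divisors of 120: 1, 2, 3, 4, 5, 6, 8, 10, 12, 15, 20, 24, 30, 40, 60, 120.
Test each divisor d:
13^1 ≡ 13
13^2 ≡ 14
13^3 ≡ 27
13^4 ≡ 41
13^5 ≡ 68
13^6 ≡ 109
13^8 ≡ 131
13^10 ≡ 129
13^12 ≡ 101
13^15 ≡ 92
13^20 ≡ 56
13^24 ≡ 126
13^30 ≡ 94
13^40 ≡ 36
13^60 ≡ 1
Thus |⟨13⟩| = ord(13) = 60.
The index is φ(155) / ord(13) = 120 / 60 = 2.

2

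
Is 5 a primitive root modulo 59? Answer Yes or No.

φ(59) = 59 − 1 = 58 = 2 · 29.
It suffices to check that the order of 5 is not a proper divisor of 58: compute 5^(58/q) for q ∈ {2, 29}.
5^29 ≡ 1 (mod 59)  [q = 2: ≡ 1 ✗]
5^2 ≡ 25 (mod 59)  [q = 29: ≢ 1 ✓]
The check at q = 2 fails, so 5 generates a proper subgroup.

No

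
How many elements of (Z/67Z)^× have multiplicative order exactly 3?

2

φ(67) = 67 − 1 = 66 = 2 · 3 · 11.
(Z/67Z)^× is cyclic (|G| = 66); a cyclic group of order m has exactly φ(d) elements of each order d | m, and none otherwise.
3 | 66, and φ(3) = 3 − 1 = 2.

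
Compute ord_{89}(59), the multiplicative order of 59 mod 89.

88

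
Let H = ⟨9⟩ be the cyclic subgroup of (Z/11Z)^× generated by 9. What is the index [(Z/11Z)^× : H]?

ord(9) | φ(11) = 11 − 1 = 10 = 2 · 5.
Divisors of 10: 1, 2, 5, 10.
Evaluate successive powers at the divisors of 10:
9^1 ≡ 9
9^2 ≡ 4
9^5 ≡ 1
Thus |⟨9⟩| = ord(9) = 5.
Index = |(Z/11Z)^×| / |⟨9⟩| = 10 / 5 = 2.

2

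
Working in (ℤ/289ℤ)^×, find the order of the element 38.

4

By Lagrange's theorem, ord_289(38) divides φ(289) = φ(17^2) = 17·(17−1) = 272 = 2^4 · 17.
Divisors of 272: 1, 2, 4, 8, 16, 17, 34, 68, 136, 272.
Compute 38^d (mod 289) for the divisors d until we hit 1:
38^1 ≡ 38
38^2 ≡ 288
38^4 ≡ 1
The smallest such exponent is 4, so the order of 38 is 4.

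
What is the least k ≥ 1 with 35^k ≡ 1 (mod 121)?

110

By Lagrange's theorem, ord_121(35) divides φ(121) = φ(11^2) = 11·(11−1) = 110 = 2 · 5 · 11.
Divisors of 110: 1, 2, 5, 10, 11, 22, 55, 110.
Test each divisor d:
35^1 ≡ 35 (mod 121)
35^2 ≡ 15 (mod 121)
35^5 ≡ 10 (mod 121)
35^10 ≡ 100 (mod 121)
35^11 ≡ 112 (mod 121)
35^22 ≡ 81 (mod 121)
35^55 ≡ 120 (mod 121)
35^110 ≡ 1 (mod 121) ✓
The smallest such exponent is 110, so the order of 35 is 110.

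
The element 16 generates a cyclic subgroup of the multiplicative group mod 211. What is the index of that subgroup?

ord(16) | φ(211) = 211 − 1 = 210 = 2 · 3 · 5 · 7.
Divisors of 210: 1, 2, 3, 5, 6, 7, 10, 14, 15, 21, 30, 35, 42, 70, 105, 210.
Evaluate successive powers at the divisors of 210:
16^1 ≡ 16 (mod 211)
16^2 ≡ 45 (mod 211)
16^3 ≡ 87 (mod 211)
16^5 ≡ 117 (mod 211)
16^6 ≡ 184 (mod 211)
16^7 ≡ 201 (mod 211)
16^10 ≡ 185 (mod 211)
16^14 ≡ 100 (mod 211)
16^15 ≡ 123 (mod 211)
16^21 ≡ 55 (mod 211)
16^30 ≡ 148 (mod 211)
16^35 ≡ 14 (mod 211)
16^42 ≡ 71 (mod 211)
16^70 ≡ 196 (mod 211)
16^105 ≡ 1 (mod 211) ✓
The order of 16 is 105, so the subgroup it generates has 105 elements.
The index is φ(211) / ord(16) = 210 / 105 = 2.

2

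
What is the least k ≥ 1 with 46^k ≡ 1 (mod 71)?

10

Since 46 ∈ (Z/71Z)^×, its order divides φ(71) = 71 − 1 = 70 = 2 · 5 · 7.
Divisors of 70: 1, 2, 5, 7, 10, 14, 35, 70.
Evaluate successive powers at the divisors of 70:
46^1 ≡ 46 (mod 71)
46^2 ≡ 57 (mod 71)
46^5 ≡ 70 (mod 71)
46^7 ≡ 14 (mod 71)
46^10 ≡ 1 (mod 71) ✓
So ord_71(46) = 10.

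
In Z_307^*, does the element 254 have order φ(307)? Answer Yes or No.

φ(307) = 307 − 1 = 306 = 2 · 3^2 · 17.
An element g generates (Z/307Z)^× iff g^(306/q) ≢ 1 (mod 307) for each prime q ∈ {2, 3, 17}.
254^153 ≡ 306 (mod 307)  [q = 2: ≢ 1 ✓]
254^102 ≡ 289 (mod 307)  [q = 3: ≢ 1 ✓]
254^18 ≡ 1 (mod 307)  [q = 17: ≡ 1 ✗]
The check at q = 17 fails, so 254 generates a proper subgroup.

No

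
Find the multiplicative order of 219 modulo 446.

74

By Lagrange's theorem, ord_446(219) divides φ(446) = φ(2)·φ(223) = 1·222 = 222 = 2 · 3 · 37.
Divisors of 222: 1, 2, 3, 6, 37, 74, 111, 222.
Compute 219^d (mod 446) for the divisors d until we hit 1:
219^1 ≡ 219 (mod 446)
219^2 ≡ 239 (mod 446)
219^3 ≡ 159 (mod 446)
219^6 ≡ 305 (mod 446)
219^37 ≡ 445 (mod 446)
219^74 ≡ 1 (mod 446) ✓
The smallest such exponent is 74, so the order of 219 is 74.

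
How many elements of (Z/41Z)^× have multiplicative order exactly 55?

0

φ(41) = 41 − 1 = 40 = 2^3 · 5.
Since (Z/41Z)^× is cyclic of order 40, the number of elements of order d is φ(d) when d | 40 and 0 otherwise.
Since 55 ∤ 40, the count is 0.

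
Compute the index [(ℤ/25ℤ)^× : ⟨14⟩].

2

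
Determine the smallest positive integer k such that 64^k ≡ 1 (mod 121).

By Lagrange's theorem, ord_121(64) divides φ(121) = φ(11^2) = 11·(11−1) = 110 = 2 · 5 · 11.
Divisors of 110: 1, 2, 5, 10, 11, 22, 55, 110.
Check 64^d mod 121 for each divisor in increasing order:
64^1 ≡ 64
64^2 ≡ 103
64^5 ≡ 45
64^10 ≡ 89
64^11 ≡ 9
64^22 ≡ 81
64^55 ≡ 1
Hence ord(64) = 55.

55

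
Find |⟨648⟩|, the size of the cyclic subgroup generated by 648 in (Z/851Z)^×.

Since 648 ∈ (Z/851Z)^×, its order divides φ(851) = φ(23·37) = (23−1)·(37−1) = 22·36 = 792 = 2^3 · 3^2 · 11.
Divisors of 792: 1, 2, 3, 4, 6, 8, 9, 11, 12, 18, 22, 24, 33, 36, 44, 66, 72, 88, 99, 132, 198, 264, 396, 792.
Test each divisor d:
648^1 ≡ 648
648^2 ≡ 361
648^3 ≡ 754
648^4 ≡ 118
648^6 ≡ 48
648^8 ≡ 308
648^9 ≡ 450
648^11 ≡ 760
648^12 ≡ 602
648^18 ≡ 813
648^22 ≡ 622
648^24 ≡ 729
648^33 ≡ 415
648^36 ≡ 593
648^44 ≡ 530
648^66 ≡ 323
648^72 ≡ 186
648^88 ≡ 70
648^99 ≡ 438
648^132 ≡ 507
648^198 ≡ 369
648^264 ≡ 47
648^396 ≡ 1
Therefore the multiplicative order of 648 modulo 851 is 396.

396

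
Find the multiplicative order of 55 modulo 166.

82

Since 55 ∈ (Z/166Z)^×, its order divides φ(166) = φ(2)·φ(83) = 1·82 = 82 = 2 · 41.
Divisors of 82: 1, 2, 41, 82.
Test each divisor d:
55^1 ≡ 55
55^2 ≡ 37
55^41 ≡ 165
55^82 ≡ 1
The smallest such exponent is 82, so the order of 55 is 82.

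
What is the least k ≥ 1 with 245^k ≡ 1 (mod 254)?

ord(245) | φ(254) = φ(2)·φ(127) = 1·126 = 126 = 2 · 3^2 · 7.
Divisors of 126: 1, 2, 3, 6, 7, 9, 14, 18, 21, 42, 63, 126.
Evaluate successive powers at the divisors of 126:
245^1 ≡ 245 (mod 254)
245^2 ≡ 81 (mod 254)
245^3 ≡ 33 (mod 254)
245^6 ≡ 73 (mod 254)
245^7 ≡ 105 (mod 254)
245^9 ≡ 123 (mod 254)
245^14 ≡ 103 (mod 254)
245^18 ≡ 143 (mod 254)
245^21 ≡ 147 (mod 254)
245^42 ≡ 19 (mod 254)
245^63 ≡ 253 (mod 254)
245^126 ≡ 1 (mod 254) ✓
Hence ord(245) = 126.

126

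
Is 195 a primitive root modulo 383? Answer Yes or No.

No

φ(383) = 383 − 1 = 382 = 2 · 191.
It suffices to check that the order of 195 is not a proper divisor of 382: compute 195^(382/q) for q ∈ {2, 191}.
195^191 ≡ 1 (mod 383)  [q = 2: ≡ 1 ✗]
195^2 ≡ 108 (mod 383)  [q = 191: ≢ 1 ✓]
Since 195^191 ≡ 1, the order of 195 divides 191 < 382, so 195 is not a primitive root.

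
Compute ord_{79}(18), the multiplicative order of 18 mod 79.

13

Since 18 ∈ (Z/79Z)^×, its order divides φ(79) = 79 − 1 = 78 = 2 · 3 · 13.
Divisors of 78: 1, 2, 3, 6, 13, 26, 39, 78.
Test each divisor d:
18^1 ≡ 18 (mod 79)
18^2 ≡ 8 (mod 79)
18^3 ≡ 65 (mod 79)
18^6 ≡ 38 (mod 79)
18^13 ≡ 1 (mod 79) ✓
Therefore the multiplicative order of 18 modulo 79 is 13.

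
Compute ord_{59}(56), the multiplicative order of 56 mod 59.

58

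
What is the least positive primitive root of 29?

2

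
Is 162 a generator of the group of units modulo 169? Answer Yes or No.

Yes

φ(169) = φ(13^2) = 13·(13−1) = 156 = 2^2 · 3 · 13.
It suffices to check that the order of 162 is not a proper divisor of 156: compute 162^(156/q) for q ∈ {2, 3, 13}.
162^78 ≡ 168 (mod 169)  [q = 2: ≢ 1 ✓]
162^52 ≡ 22 (mod 169)  [q = 3: ≢ 1 ✓]
162^12 ≡ 118 (mod 169)  [q = 13: ≢ 1 ✓]
None equal 1, so ord_169(162) = 156: 162 is a primitive root.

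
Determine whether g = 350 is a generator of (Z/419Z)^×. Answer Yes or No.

φ(419) = 419 − 1 = 418 = 2 · 11 · 19.
Test 350^(418/q) mod 419 for each prime factor q of 418:
350^209 ≡ 418 (mod 419)  [q = 2: ≢ 1 ✓]
350^38 ≡ 300 (mod 419)  [q = 11: ≢ 1 ✓]
350^22 ≡ 1 (mod 419)  [q = 19: ≡ 1 ✗]
350^22 ≡ 1 shows ord(350) | 22, strictly less than φ(419); not a primitive root.

No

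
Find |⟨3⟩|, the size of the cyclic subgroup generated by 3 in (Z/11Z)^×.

5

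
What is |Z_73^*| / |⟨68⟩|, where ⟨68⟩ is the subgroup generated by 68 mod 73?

1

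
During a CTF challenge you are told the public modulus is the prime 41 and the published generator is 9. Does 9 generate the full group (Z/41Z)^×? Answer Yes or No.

φ(41) = 41 − 1 = 40 = 2^3 · 5.
An element g generates (Z/41Z)^× iff g^(40/q) ≢ 1 (mod 41) for each prime q ∈ {2, 5}.
9^20 ≡ 1 (mod 41)  [q = 2: ≡ 1 ✗]
9^8 ≡ 1 (mod 41)  [q = 5: ≡ 1 ✗]
9^20 ≡ 1 shows ord(9) | 20, strictly less than φ(41); not a primitive root.

No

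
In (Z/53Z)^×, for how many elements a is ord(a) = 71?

0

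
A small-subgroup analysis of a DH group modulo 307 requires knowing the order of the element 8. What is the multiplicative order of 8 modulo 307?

34

ord(8) | φ(307) = 307 − 1 = 306 = 2 · 3^2 · 17.
Divisors of 306: 1, 2, 3, 6, 9, 17, 18, 34, 51, 102, 153, 306.
Test each divisor d:
8^1 ≡ 8 (mod 307)
8^2 ≡ 64 (mod 307)
8^3 ≡ 205 (mod 307)
8^6 ≡ 273 (mod 307)
8^9 ≡ 91 (mod 307)
8^17 ≡ 306 (mod 307)
8^18 ≡ 299 (mod 307)
8^34 ≡ 1 (mod 307) ✓
So ord_307(8) = 34.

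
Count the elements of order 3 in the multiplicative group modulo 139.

φ(139) = 139 − 1 = 138 = 2 · 3 · 23.
Since (Z/139Z)^× is cyclic of order 138, the number of elements of order d is φ(d) when d | 138 and 0 otherwise.
3 | 138, and φ(3) = 3 − 1 = 2.

2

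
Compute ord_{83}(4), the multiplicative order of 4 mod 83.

By Lagrange's theorem, ord_83(4) divides φ(83) = 83 − 1 = 82 = 2 · 41.
Divisors of 82: 1, 2, 41, 82.
Evaluate successive powers at the divisors of 82:
4^1 ≡ 4
4^2 ≡ 16
4^41 ≡ 1
So ord_83(4) = 41.

41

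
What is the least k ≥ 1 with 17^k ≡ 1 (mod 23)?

The order of 17 must divide φ(23) = 23 − 1 = 22 = 2 · 11.
Divisors of 22: 1, 2, 11, 22.
Evaluate successive powers at the divisors of 22:
17^1 ≡ 17
17^2 ≡ 13
17^11 ≡ 22
17^22 ≡ 1
Therefore the multiplicative order of 17 modulo 23 is 22.

22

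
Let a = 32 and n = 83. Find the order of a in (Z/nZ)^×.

82

The order of 32 must divide φ(83) = 83 − 1 = 82 = 2 · 41.
Divisors of 82: 1, 2, 41, 82.
Compute 32^d (mod 83) for the divisors d until we hit 1:
32^1 ≡ 32 (mod 83)
32^2 ≡ 28 (mod 83)
32^41 ≡ 82 (mod 83)
32^82 ≡ 1 (mod 83) ✓
Hence ord(32) = 82.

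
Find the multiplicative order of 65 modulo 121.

22

ord(65) | φ(121) = φ(11^2) = 11·(11−1) = 110 = 2 · 5 · 11.
Divisors of 110: 1, 2, 5, 10, 11, 22, 55, 110.
Test each divisor d:
65^1 ≡ 65
65^2 ≡ 111
65^5 ≡ 87
65^10 ≡ 67
65^11 ≡ 120
65^22 ≡ 1
Hence ord(65) = 22.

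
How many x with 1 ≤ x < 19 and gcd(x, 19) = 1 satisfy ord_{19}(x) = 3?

2

φ(19) = 19 − 1 = 18 = 2 · 3^2.
(Z/19Z)^× is cyclic (|G| = 18); a cyclic group of order m has exactly φ(d) elements of each order d | m, and none otherwise.
3 | 18, and φ(3) = 3 − 1 = 2.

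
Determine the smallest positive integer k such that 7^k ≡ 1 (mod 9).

3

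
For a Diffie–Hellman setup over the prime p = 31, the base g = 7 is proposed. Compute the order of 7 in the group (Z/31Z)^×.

15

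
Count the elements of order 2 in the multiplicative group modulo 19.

φ(19) = 19 − 1 = 18 = 2 · 3^2.
In a cyclic group of order 18, there are φ(d) elements of order d for each divisor d of 18, and zero for non-divisors.
2 | 18, and φ(2) = 2 − 1 = 1.

1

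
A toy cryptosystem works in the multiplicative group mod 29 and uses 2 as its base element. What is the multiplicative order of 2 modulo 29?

28

ord(2) | φ(29) = 29 − 1 = 28 = 2^2 · 7.
Divisors of 28: 1, 2, 4, 7, 14, 28.
Compute 2^d (mod 29) for the divisors d until we hit 1:
2^1 ≡ 2 (mod 29)
2^2 ≡ 4 (mod 29)
2^4 ≡ 16 (mod 29)
2^7 ≡ 12 (mod 29)
2^14 ≡ 28 (mod 29)
2^28 ≡ 1 (mod 29) ✓
Hence ord(2) = 28.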